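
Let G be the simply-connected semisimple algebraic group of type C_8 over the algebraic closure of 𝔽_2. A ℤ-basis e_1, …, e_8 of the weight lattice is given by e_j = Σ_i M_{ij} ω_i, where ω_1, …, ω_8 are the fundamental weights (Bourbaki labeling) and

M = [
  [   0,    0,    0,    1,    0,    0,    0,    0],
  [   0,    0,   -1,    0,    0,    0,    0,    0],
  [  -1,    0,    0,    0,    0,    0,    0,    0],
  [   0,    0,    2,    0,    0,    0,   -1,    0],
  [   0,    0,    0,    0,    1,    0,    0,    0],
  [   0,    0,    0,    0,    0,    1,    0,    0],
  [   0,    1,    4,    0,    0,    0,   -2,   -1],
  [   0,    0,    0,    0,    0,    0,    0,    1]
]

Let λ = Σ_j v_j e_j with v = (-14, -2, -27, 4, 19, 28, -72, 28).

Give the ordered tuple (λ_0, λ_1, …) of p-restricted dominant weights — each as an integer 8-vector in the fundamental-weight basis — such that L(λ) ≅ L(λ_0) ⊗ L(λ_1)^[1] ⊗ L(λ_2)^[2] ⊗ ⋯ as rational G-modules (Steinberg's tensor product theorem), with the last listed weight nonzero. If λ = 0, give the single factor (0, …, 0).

((0, 1, 0, 0, 1, 0, 0, 0), (0, 1, 1, 1, 1, 0, 1, 0), (1, 0, 1, 0, 0, 1, 1, 1), (0, 1, 1, 0, 0, 1, 0, 1), (0, 1, 0, 1, 1, 1, 0, 1))

Change of basis e → ω: c = M·v where v = (-14, -2, -27, 4, 19, 28, -72, 28):
  c_1 = (0)·(-14) + (0)·(-2) + (0)·(-27) + (1)·(4) + (0)·(19) + (0)·(28) + (0)·(-72) + (0)·(28) = 4
  c_2 = (0)·(-14) + (0)·(-2) + (-1)·(-27) + (0)·(4) + (0)·(19) + (0)·(28) + (0)·(-72) + (0)·(28) = 27
  c_3 = (-1)·(-14) + (0)·(-2) + (0)·(-27) + (0)·(4) + (0)·(19) + (0)·(28) + (0)·(-72) + (0)·(28) = 14
  c_4 = (0)·(-14) + (0)·(-2) + (2)·(-27) + (0)·(4) + (0)·(19) + (0)·(28) + (-1)·(-72) + (0)·(28) = 18
  c_5 = (0)·(-14) + (0)·(-2) + (0)·(-27) + (0)·(4) + (1)·(19) + (0)·(28) + (0)·(-72) + (0)·(28) = 19
  c_6 = (0)·(-14) + (0)·(-2) + (0)·(-27) + (0)·(4) + (0)·(19) + (1)·(28) + (0)·(-72) + (0)·(28) = 28
  c_7 = (0)·(-14) + (1)·(-2) + (4)·(-27) + (0)·(4) + (0)·(19) + (0)·(28) + (-2)·(-72) + (-1)·(28) = 6
  c_8 = (0)·(-14) + (0)·(-2) + (0)·(-27) + (0)·(4) + (0)·(19) + (0)·(28) + (0)·(-72) + (1)·(28) = 28
p = 2; digits c_i = Σ_j d_{ij}·2^j, 0 ≤ d_{ij} < 2:
  c_1 = 4 = 0·2^0 + 0·2^1 + 1·2^2
  c_2 = 27 = 1·2^0 + 1·2^1 + 0·2^2 + 1·2^3 + 1·2^4
  c_3 = 14 = 0·2^0 + 1·2^1 + 1·2^2 + 1·2^3
  c_4 = 18 = 0·2^0 + 1·2^1 + 0·2^2 + 0·2^3 + 1·2^4
  c_5 = 19 = 1·2^0 + 1·2^1 + 0·2^2 + 0·2^3 + 1·2^4
  c_6 = 28 = 0·2^0 + 0·2^1 + 1·2^2 + 1·2^3 + 1·2^4
  c_7 = 6 = 0·2^0 + 1·2^1 + 1·2^2
  c_8 = 28 = 0·2^0 + 0·2^1 + 1·2^2 + 1·2^3 + 1·2^4
Factor λ_0 = (0, 1, 0, 0, 1, 0, 0, 0)
Factor λ_1 = (0, 1, 1, 1, 1, 0, 1, 0)
Factor λ_2 = (1, 0, 1, 0, 0, 1, 1, 1)
Factor λ_3 = (0, 1, 1, 0, 0, 1, 0, 1)
Factor λ_4 = (0, 1, 0, 1, 1, 1, 0, 1)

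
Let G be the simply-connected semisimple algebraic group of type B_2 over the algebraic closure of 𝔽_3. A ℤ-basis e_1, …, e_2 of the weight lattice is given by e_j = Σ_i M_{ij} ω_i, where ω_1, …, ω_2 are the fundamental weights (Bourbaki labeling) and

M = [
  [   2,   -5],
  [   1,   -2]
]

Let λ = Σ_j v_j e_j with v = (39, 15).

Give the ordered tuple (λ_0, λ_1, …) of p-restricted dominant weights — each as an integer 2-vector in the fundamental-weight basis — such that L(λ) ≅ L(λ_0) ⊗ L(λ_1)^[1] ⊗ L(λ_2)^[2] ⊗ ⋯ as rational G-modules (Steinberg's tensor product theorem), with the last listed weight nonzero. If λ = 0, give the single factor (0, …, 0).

((0, 0), (1, 0), (0, 1))

Change of basis e → ω: c = M·v where v = (39, 15):
  c_1 = 2·39 + (-5)·(15) = 3
  c_2 = 1·39 + (-2)·(15) = 9
p = 3; digits c_i = Σ_j d_{ij}·3^j, 0 ≤ d_{ij} < 3:
  c_1 = 3 = 0·3^0 + 1·3^1
  c_2 = 9 = 0·3^0 + 0·3^1 + 1·3^2
Factor λ_0 = (0, 0)
Factor λ_1 = (1, 0)
Factor λ_2 = (0, 1)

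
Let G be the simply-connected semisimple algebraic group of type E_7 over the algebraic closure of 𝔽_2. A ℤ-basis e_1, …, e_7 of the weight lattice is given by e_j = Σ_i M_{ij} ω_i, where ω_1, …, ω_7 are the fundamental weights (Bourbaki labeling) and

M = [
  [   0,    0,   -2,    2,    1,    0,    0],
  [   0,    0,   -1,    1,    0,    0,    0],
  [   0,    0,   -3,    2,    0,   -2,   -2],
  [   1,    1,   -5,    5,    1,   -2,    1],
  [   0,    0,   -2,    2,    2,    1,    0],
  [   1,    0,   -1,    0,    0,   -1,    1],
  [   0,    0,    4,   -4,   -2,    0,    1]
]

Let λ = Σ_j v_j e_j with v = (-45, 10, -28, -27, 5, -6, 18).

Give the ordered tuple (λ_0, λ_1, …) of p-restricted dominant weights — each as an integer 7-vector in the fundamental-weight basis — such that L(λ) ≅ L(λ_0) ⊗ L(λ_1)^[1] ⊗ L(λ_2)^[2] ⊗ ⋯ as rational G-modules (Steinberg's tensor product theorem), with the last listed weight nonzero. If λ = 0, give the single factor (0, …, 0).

Compute c_i = Σ_j M_{ij} v_j with v = (-45, 10, -28, -27, 5, -6, 18):
  c_1 = (0)·(-45) + (0)·(10) + (-2)·(-28) + (2)·(-27) + (1)·(5) + (0)·(-6) + (0)·(18) = 7
  c_2 = (0)·(-45) + (0)·(10) + (-1)·(-28) + (1)·(-27) + (0)·(5) + (0)·(-6) + (0)·(18) = 1
  c_3 = (0)·(-45) + (0)·(10) + (-3)·(-28) + (2)·(-27) + (0)·(5) + (-2)·(-6) + (-2)·(18) = 6
  c_4 = (1)·(-45) + (1)·(10) + (-5)·(-28) + (5)·(-27) + (1)·(5) + (-2)·(-6) + (1)·(18) = 5
  c_5 = (0)·(-45) + (0)·(10) + (-2)·(-28) + (2)·(-27) + (2)·(5) + (1)·(-6) + (0)·(18) = 6
  c_6 = (1)·(-45) + (0)·(10) + (-1)·(-28) + (0)·(-27) + (0)·(5) + (-1)·(-6) + (1)·(18) = 7
  c_7 = (0)·(-45) + (0)·(10) + (4)·(-28) + (-4)·(-27) + (-2)·(5) + (0)·(-6) + (1)·(18) = 4
Base-2 expansion of each c_i:
  c_1 = 7 = 1·2^0 + 1·2^1 + 1·2^2
  c_2 = 1 = 1·2^0
  c_3 = 6 = 0·2^0 + 1·2^1 + 1·2^2
  c_4 = 5 = 1·2^0 + 0·2^1 + 1·2^2
  c_5 = 6 = 0·2^0 + 1·2^1 + 1·2^2
  c_6 = 7 = 1·2^0 + 1·2^1 + 1·2^2
  c_7 = 4 = 0·2^0 + 0·2^1 + 1·2^2
Factor λ_0 = (1, 1, 0, 1, 0, 1, 0)
Factor λ_1 = (1, 0, 1, 0, 1, 1, 0)
Factor λ_2 = (1, 0, 1, 1, 1, 1, 1)

((1, 1, 0, 1, 0, 1, 0), (1, 0, 1, 0, 1, 1, 0), (1, 0, 1, 1, 1, 1, 1))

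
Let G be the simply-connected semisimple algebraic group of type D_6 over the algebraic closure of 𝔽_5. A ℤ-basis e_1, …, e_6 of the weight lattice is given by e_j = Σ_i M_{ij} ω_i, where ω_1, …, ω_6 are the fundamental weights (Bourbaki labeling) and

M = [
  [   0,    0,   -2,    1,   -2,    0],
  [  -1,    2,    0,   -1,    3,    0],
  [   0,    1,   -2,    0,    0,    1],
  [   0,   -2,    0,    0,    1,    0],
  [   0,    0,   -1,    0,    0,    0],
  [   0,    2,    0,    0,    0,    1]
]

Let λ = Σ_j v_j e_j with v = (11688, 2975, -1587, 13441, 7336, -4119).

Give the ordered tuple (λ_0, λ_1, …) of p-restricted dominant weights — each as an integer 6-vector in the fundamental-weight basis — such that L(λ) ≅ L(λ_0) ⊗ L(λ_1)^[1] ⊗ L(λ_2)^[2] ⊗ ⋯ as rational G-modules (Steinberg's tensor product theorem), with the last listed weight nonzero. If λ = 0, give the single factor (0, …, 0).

((3, 4, 0, 1, 2, 1), (3, 0, 1, 2, 2, 1), (2, 3, 1, 0, 3, 3), (0, 2, 1, 1, 2, 4), (3, 4, 3, 2, 2, 2))

Change of basis e → ω: c = M·v where v = (11688, 2975, -1587, 13441, 7336, -4119):
  c_1 = (0)·(11688) + (0)·(2975) + (-2)·(-1587) + (1)·(13441) + (-2)·(7336) + (0)·(-4119) = 1943
  c_2 = (-1)·(11688) + (2)·(2975) + (0)·(-1587) + (-1)·(13441) + (3)·(7336) + (0)·(-4119) = 2829
  c_3 = (0)·(11688) + (1)·(2975) + (-2)·(-1587) + (0)·(13441) + (0)·(7336) + (1)·(-4119) = 2030
  c_4 = (0)·(11688) + (-2)·(2975) + (0)·(-1587) + (0)·(13441) + (1)·(7336) + (0)·(-4119) = 1386
  c_5 = (0)·(11688) + (0)·(2975) + (-1)·(-1587) + (0)·(13441) + (0)·(7336) + (0)·(-4119) = 1587
  c_6 = (0)·(11688) + (2)·(2975) + (0)·(-1587) + (0)·(13441) + (0)·(7336) + (1)·(-4119) = 1831
p = 5; digits c_i = Σ_j d_{ij}·5^j, 0 ≤ d_{ij} < 5:
  c_1 = 1943 = 3·5^0 + 3·5^1 + 2·5^2 + 0·5^3 + 3·5^4
  c_2 = 2829 = 4·5^0 + 0·5^1 + 3·5^2 + 2·5^3 + 4·5^4
  c_3 = 2030 = 0·5^0 + 1·5^1 + 1·5^2 + 1·5^3 + 3·5^4
  c_4 = 1386 = 1·5^0 + 2·5^1 + 0·5^2 + 1·5^3 + 2·5^4
  c_5 = 1587 = 2·5^0 + 2·5^1 + 3·5^2 + 2·5^3 + 2·5^4
  c_6 = 1831 = 1·5^0 + 1·5^1 + 3·5^2 + 4·5^3 + 2·5^4
p-restricted factor λ_0 = (3, 4, 0, 1, 2, 1)
p-restricted factor λ_1 = (3, 0, 1, 2, 2, 1)
p-restricted factor λ_2 = (2, 3, 1, 0, 3, 3)
p-restricted factor λ_3 = (0, 2, 1, 1, 2, 4)
p-restricted factor λ_4 = (3, 4, 3, 2, 2, 2)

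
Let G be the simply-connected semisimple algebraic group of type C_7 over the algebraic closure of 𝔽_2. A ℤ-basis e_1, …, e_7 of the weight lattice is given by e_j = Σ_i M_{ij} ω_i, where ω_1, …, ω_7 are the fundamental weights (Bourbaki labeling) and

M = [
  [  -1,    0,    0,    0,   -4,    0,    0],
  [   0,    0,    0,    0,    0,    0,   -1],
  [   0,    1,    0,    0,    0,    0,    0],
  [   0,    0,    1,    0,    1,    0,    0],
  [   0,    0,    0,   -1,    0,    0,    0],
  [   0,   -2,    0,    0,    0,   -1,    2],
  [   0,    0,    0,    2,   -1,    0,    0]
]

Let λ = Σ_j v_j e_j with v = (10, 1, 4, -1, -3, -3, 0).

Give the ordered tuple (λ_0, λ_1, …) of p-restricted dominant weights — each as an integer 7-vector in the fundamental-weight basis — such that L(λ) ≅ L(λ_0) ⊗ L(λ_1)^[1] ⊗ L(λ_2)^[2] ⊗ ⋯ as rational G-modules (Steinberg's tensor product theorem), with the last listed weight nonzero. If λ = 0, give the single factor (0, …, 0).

((0, 0, 1, 1, 1, 1, 1), (1, 0, 0, 0, 0, 0, 0))

In the fundamental-weight basis, λ has coordinates c = M·v (v = (10, 1, 4, -1, -3, -3, 0)):
  c_1 = (-1)·(10) + (0)·(1) + (0)·(4) + (0)·(-1) + (-4)·(-3) + (0)·(-3) + (0)·(0) = 2
  c_2 = (0)·(10) + (0)·(1) + (0)·(4) + (0)·(-1) + (0)·(-3) + (0)·(-3) + (-1)·(0) = 0
  c_3 = (0)·(10) + (1)·(1) + (0)·(4) + (0)·(-1) + (0)·(-3) + (0)·(-3) + (0)·(0) = 1
  c_4 = (0)·(10) + (0)·(1) + (1)·(4) + (0)·(-1) + (1)·(-3) + (0)·(-3) + (0)·(0) = 1
  c_5 = (0)·(10) + (0)·(1) + (0)·(4) + (-1)·(-1) + (0)·(-3) + (0)·(-3) + (0)·(0) = 1
  c_6 = (0)·(10) + (-2)·(1) + (0)·(4) + (0)·(-1) + (0)·(-3) + (-1)·(-3) + (2)·(0) = 1
  c_7 = (0)·(10) + (0)·(1) + (0)·(4) + (2)·(-1) + (-1)·(-3) + (0)·(-3) + (0)·(0) = 1
Base-2 expansion of each c_i:
  c_1 = 2 = 0·2^0 + 1·2^1
  c_2 = 0
  c_3 = 1 = 1·2^0
  c_4 = 1 = 1·2^0
  c_5 = 1 = 1·2^0
  c_6 = 1 = 1·2^0
  c_7 = 1 = 1·2^0
Factor λ_0 = (0, 0, 1, 1, 1, 1, 1)
Factor λ_1 = (1, 0, 0, 0, 0, 0, 0)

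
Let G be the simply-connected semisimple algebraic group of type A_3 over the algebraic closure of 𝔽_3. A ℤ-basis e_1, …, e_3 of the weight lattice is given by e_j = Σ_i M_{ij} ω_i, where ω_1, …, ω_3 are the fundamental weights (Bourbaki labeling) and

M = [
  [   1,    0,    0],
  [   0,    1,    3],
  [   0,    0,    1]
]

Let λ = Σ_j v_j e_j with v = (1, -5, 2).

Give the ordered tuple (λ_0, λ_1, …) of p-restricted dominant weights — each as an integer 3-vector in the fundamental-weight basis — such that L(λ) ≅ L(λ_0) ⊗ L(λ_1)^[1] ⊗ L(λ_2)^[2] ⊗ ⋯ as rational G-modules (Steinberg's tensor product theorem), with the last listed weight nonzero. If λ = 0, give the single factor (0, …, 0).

Compute c_i = Σ_j M_{ij} v_j with v = (1, -5, 2):
  c_1 = (1)·(1) + (0)·(-5) + (0)·(2) = 1
  c_2 = (0)·(1) + (1)·(-5) + (3)·(2) = 1
  c_3 = (0)·(1) + (0)·(-5) + (1)·(2) = 2
Writing each c_i in base p = 3:
  c_1 = 1 = 1·3^0
  c_2 = 1 = 1·3^0
  c_3 = 2 = 2·3^0
p-restricted factor λ_0 = (1, 1, 2)

((1, 1, 2),)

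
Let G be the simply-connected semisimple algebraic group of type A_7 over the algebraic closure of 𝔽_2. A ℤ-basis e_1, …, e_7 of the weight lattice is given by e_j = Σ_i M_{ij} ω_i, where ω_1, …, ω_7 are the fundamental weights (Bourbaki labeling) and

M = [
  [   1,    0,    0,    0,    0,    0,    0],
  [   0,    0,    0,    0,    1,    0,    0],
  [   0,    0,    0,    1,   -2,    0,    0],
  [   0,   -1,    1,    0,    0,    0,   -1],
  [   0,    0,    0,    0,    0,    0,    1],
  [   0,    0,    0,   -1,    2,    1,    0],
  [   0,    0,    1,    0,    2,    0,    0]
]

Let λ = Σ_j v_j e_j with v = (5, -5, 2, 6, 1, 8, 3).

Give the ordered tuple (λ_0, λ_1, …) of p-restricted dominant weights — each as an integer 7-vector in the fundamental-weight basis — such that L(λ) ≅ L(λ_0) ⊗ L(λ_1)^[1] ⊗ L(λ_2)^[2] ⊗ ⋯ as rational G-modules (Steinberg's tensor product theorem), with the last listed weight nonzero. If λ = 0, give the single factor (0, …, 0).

In the fundamental-weight basis, λ has coordinates c = M·v (v = (5, -5, 2, 6, 1, 8, 3)):
  c_1 = 1·5 + (0)·(-5) + 0·2 + 0·6 + 0·1 + 0·8 + 0·3 = 5
  c_2 = 0·5 + (0)·(-5) + 0·2 + 0·6 + 1·1 + 0·8 + 0·3 = 1
  c_3 = 0·5 + (0)·(-5) + 0·2 + 1·6 + (-2)·(1) + 0·8 + 0·3 = 4
  c_4 = 0·5 + (-1)·(-5) + 1·2 + 0·6 + 0·1 + 0·8 + (-1)·(3) = 4
  c_5 = 0·5 + (0)·(-5) + 0·2 + 0·6 + 0·1 + 0·8 + 1·3 = 3
  c_6 = 0·5 + (0)·(-5) + 0·2 + (-1)·(6) + 2·1 + 1·8 + 0·3 = 4
  c_7 = 0·5 + (0)·(-5) + 1·2 + 0·6 + 2·1 + 0·8 + 0·3 = 4
Base-2 expansion of each c_i:
  c_1 = 5 = 1·2^0 + 0·2^1 + 1·2^2
  c_2 = 1 = 1·2^0
  c_3 = 4 = 0·2^0 + 0·2^1 + 1·2^2
  c_4 = 4 = 0·2^0 + 0·2^1 + 1·2^2
  c_5 = 3 = 1·2^0 + 1·2^1
  c_6 = 4 = 0·2^0 + 0·2^1 + 1·2^2
  c_7 = 4 = 0·2^0 + 0·2^1 + 1·2^2
λ_0 = (1, 1, 0, 0, 1, 0, 0)
λ_1 = (0, 0, 0, 0, 1, 0, 0)
λ_2 = (1, 0, 1, 1, 0, 1, 1)

((1, 1, 0, 0, 1, 0, 0), (0, 0, 0, 0, 1, 0, 0), (1, 0, 1, 1, 0, 1, 1))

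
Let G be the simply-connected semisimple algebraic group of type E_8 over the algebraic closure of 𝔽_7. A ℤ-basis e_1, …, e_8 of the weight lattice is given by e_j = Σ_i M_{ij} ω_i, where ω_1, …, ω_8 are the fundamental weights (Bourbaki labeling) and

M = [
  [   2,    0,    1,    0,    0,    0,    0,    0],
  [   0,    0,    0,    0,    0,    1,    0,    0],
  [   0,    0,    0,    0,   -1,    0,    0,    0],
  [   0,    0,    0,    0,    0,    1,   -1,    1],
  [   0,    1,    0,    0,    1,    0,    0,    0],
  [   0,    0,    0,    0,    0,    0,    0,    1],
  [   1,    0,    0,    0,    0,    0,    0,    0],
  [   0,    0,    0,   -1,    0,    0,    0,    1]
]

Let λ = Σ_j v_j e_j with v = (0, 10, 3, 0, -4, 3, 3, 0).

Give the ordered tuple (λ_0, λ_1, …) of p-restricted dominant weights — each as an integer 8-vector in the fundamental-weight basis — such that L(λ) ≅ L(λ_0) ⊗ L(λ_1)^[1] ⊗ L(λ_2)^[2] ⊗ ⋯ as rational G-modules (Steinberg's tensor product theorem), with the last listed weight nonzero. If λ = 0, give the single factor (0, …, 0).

((3, 3, 4, 0, 6, 0, 0, 0),)

Compute c_i = Σ_j M_{ij} v_j with v = (0, 10, 3, 0, -4, 3, 3, 0):
  c_1 = 2*0 + 0*10 + 1*3 + 0*0 + 0*-4 + 0*3 + 0*3 + 0*0 = 3
  c_2 = 0*0 + 0*10 + 0*3 + 0*0 + 0*-4 + 1*3 + 0*3 + 0*0 = 3
  c_3 = 0*0 + 0*10 + 0*3 + 0*0 + -1*-4 + 0*3 + 0*3 + 0*0 = 4
  c_4 = 0*0 + 0*10 + 0*3 + 0*0 + 0*-4 + 1*3 + -1*3 + 1*0 = 0
  c_5 = 0*0 + 1*10 + 0*3 + 0*0 + 1*-4 + 0*3 + 0*3 + 0*0 = 6
  c_6 = 0*0 + 0*10 + 0*3 + 0*0 + 0*-4 + 0*3 + 0*3 + 1*0 = 0
  c_7 = 1*0 + 0*10 + 0*3 + 0*0 + 0*-4 + 0*3 + 0*3 + 0*0 = 0
  c_8 = 0*0 + 0*10 + 0*3 + -1*0 + 0*-4 + 0*3 + 0*3 + 1*0 = 0
Base-7 expansion of each c_i:
  c_1 = 3 = 3·7^0
  c_2 = 3 = 3·7^0
  c_3 = 4 = 4·7^0
  c_4 = 0
  c_5 = 6 = 6·7^0
  c_6 = 0
  c_7 = 0
  c_8 = 0
p-restricted factor λ_0 = (3, 3, 4, 0, 6, 0, 0, 0)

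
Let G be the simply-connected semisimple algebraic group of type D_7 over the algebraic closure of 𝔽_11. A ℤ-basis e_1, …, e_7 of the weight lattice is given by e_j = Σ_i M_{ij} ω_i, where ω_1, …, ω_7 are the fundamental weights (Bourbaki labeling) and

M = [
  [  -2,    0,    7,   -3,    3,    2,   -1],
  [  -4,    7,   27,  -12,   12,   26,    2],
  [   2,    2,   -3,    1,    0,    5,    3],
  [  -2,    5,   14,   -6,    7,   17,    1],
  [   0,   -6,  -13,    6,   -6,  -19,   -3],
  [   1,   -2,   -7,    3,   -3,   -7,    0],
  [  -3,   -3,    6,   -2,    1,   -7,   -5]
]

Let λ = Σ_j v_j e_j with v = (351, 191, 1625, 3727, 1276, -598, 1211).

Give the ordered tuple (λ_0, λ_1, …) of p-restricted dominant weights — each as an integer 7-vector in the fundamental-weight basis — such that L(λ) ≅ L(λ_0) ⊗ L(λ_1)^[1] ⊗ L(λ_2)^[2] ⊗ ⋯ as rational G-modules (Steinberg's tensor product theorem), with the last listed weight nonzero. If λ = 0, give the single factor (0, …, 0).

Compute c_i = Σ_j M_{ij} v_j with v = (351, 191, 1625, 3727, 1276, -598, 1211):
  c_1 = -2*351 + 0*191 + 7*1625 + -3*3727 + 3*1276 + 2*-598 + -1*1211 = 913
  c_2 = -4*351 + 7*191 + 27*1625 + -12*3727 + 12*1276 + 26*-598 + 2*1211 = 1270
  c_3 = 2*351 + 2*191 + -3*1625 + 1*3727 + 0*1276 + 5*-598 + 3*1211 = 579
  c_4 = -2*351 + 5*191 + 14*1625 + -6*3727 + 7*1276 + 17*-598 + 1*1211 = 618
  c_5 = 0*351 + -6*191 + -13*1625 + 6*3727 + -6*1276 + -19*-598 + -3*1211 = 164
  c_6 = 1*351 + -2*191 + -7*1625 + 3*3727 + -3*1276 + -7*-598 + 0*1211 = 133
  c_7 = -3*351 + -3*191 + 6*1625 + -2*3727 + 1*1276 + -7*-598 + -5*1211 = 77
Expand coordinatewise in base 11:
  c_1 = 913 = 0·11^0 + 6·11^1 + 7·11^2
  c_2 = 1270 = 5·11^0 + 5·11^1 + 10·11^2
  c_3 = 579 = 7·11^0 + 8·11^1 + 4·11^2
  c_4 = 618 = 2·11^0 + 1·11^1 + 5·11^2
  c_5 = 164 = 10·11^0 + 3·11^1 + 1·11^2
  c_6 = 133 = 1·11^0 + 1·11^1 + 1·11^2
  c_7 = 77 = 0·11^0 + 7·11^1
λ_0 = (0, 5, 7, 2, 10, 1, 0)
λ_1 = (6, 5, 8, 1, 3, 1, 7)
λ_2 = (7, 10, 4, 5, 1, 1, 0)

((0, 5, 7, 2, 10, 1, 0), (6, 5, 8, 1, 3, 1, 7), (7, 10, 4, 5, 1, 1, 0))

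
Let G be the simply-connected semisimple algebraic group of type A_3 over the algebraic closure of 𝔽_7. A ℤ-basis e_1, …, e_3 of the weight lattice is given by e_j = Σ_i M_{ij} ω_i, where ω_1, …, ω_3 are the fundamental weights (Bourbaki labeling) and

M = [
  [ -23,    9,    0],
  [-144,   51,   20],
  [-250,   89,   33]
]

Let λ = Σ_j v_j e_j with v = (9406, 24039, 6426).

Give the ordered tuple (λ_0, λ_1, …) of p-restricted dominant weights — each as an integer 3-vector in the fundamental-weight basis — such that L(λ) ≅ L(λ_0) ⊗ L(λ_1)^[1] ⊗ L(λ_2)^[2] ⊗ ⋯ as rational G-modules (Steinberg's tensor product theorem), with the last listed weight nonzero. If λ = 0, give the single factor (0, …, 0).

((6, 3, 1), (1, 6, 4))

Compute c_i = Σ_j M_{ij} v_j with v = (9406, 24039, 6426):
  c_1 = (-23)·(9406) + (9)·(24039) + (0)·(6426) = 13
  c_2 = (-144)·(9406) + (51)·(24039) + (20)·(6426) = 45
  c_3 = (-250)·(9406) + (89)·(24039) + (33)·(6426) = 29
Base-7 expansion of each c_i:
  c_1 = 13 = 6·7^0 + 1·7^1
  c_2 = 45 = 3·7^0 + 6·7^1
  c_3 = 29 = 1·7^0 + 4·7^1
Factor λ_0 = (6, 3, 1)
Factor λ_1 = (1, 6, 4)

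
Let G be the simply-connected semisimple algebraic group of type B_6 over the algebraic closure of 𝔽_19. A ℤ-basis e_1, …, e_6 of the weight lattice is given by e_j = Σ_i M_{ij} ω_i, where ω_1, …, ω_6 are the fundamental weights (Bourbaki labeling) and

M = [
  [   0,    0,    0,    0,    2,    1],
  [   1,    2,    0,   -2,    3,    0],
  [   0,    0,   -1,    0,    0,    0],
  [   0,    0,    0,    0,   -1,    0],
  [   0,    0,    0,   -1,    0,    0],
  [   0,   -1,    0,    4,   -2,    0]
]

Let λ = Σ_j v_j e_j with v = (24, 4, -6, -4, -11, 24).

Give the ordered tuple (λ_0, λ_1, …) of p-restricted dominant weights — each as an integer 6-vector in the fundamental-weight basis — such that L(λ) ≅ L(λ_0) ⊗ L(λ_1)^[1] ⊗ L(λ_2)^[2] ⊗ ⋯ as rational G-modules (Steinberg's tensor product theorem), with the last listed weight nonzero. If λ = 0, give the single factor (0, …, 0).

((2, 7, 6, 11, 4, 2),)

ω-coordinates c = M·v, v = (24, 4, -6, -4, -11, 24):
  c_1 = (0)·(24) + (0)·(4) + (0)·(-6) + (0)·(-4) + (2)·(-11) + (1)·(24) = 2
  c_2 = (1)·(24) + (2)·(4) + (0)·(-6) + (-2)·(-4) + (3)·(-11) + (0)·(24) = 7
  c_3 = (0)·(24) + (0)·(4) + (-1)·(-6) + (0)·(-4) + (0)·(-11) + (0)·(24) = 6
  c_4 = (0)·(24) + (0)·(4) + (0)·(-6) + (0)·(-4) + (-1)·(-11) + (0)·(24) = 11
  c_5 = (0)·(24) + (0)·(4) + (0)·(-6) + (-1)·(-4) + (0)·(-11) + (0)·(24) = 4
  c_6 = (0)·(24) + (-1)·(4) + (0)·(-6) + (4)·(-4) + (-2)·(-11) + (0)·(24) = 2
Expand coordinatewise in base 19:
  c_1 = 2 = 2·19^0
  c_2 = 7 = 7·19^0
  c_3 = 6 = 6·19^0
  c_4 = 11 = 11·19^0
  c_5 = 4 = 4·19^0
  c_6 = 2 = 2·19^0
p-restricted factor λ_0 = (2, 7, 6, 11, 4, 2)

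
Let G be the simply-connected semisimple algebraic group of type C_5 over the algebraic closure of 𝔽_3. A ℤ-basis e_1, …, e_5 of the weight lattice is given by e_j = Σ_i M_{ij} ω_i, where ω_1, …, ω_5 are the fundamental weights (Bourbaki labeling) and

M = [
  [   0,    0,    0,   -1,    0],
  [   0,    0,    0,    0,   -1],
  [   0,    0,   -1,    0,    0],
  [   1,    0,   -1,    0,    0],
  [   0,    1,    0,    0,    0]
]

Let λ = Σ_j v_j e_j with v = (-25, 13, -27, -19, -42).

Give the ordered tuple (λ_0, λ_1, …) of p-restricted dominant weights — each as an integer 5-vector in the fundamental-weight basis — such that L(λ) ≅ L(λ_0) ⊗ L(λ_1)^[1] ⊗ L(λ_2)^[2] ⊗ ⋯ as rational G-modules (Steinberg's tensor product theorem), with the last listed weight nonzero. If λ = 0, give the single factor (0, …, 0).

In the fundamental-weight basis, λ has coordinates c = M·v (v = (-25, 13, -27, -19, -42)):
  c_1 = (0)·(-25) + (0)·(13) + (0)·(-27) + (-1)·(-19) + (0)·(-42) = 19
  c_2 = (0)·(-25) + (0)·(13) + (0)·(-27) + (0)·(-19) + (-1)·(-42) = 42
  c_3 = (0)·(-25) + (0)·(13) + (-1)·(-27) + (0)·(-19) + (0)·(-42) = 27
  c_4 = (1)·(-25) + (0)·(13) + (-1)·(-27) + (0)·(-19) + (0)·(-42) = 2
  c_5 = (0)·(-25) + (1)·(13) + (0)·(-27) + (0)·(-19) + (0)·(-42) = 13
Base-3 expansion of each c_i:
  c_1 = 19 = 1·3^0 + 0·3^1 + 2·3^2
  c_2 = 42 = 0·3^0 + 2·3^1 + 1·3^2 + 1·3^3
  c_3 = 27 = 0·3^0 + 0·3^1 + 0·3^2 + 1·3^3
  c_4 = 2 = 2·3^0
  c_5 = 13 = 1·3^0 + 1·3^1 + 1·3^2
λ_0 = (1, 0, 0, 2, 1)
λ_1 = (0, 2, 0, 0, 1)
λ_2 = (2, 1, 0, 0, 1)
λ_3 = (0, 1, 1, 0, 0)

((1, 0, 0, 2, 1), (0, 2, 0, 0, 1), (2, 1, 0, 0, 1), (0, 1, 1, 0, 0))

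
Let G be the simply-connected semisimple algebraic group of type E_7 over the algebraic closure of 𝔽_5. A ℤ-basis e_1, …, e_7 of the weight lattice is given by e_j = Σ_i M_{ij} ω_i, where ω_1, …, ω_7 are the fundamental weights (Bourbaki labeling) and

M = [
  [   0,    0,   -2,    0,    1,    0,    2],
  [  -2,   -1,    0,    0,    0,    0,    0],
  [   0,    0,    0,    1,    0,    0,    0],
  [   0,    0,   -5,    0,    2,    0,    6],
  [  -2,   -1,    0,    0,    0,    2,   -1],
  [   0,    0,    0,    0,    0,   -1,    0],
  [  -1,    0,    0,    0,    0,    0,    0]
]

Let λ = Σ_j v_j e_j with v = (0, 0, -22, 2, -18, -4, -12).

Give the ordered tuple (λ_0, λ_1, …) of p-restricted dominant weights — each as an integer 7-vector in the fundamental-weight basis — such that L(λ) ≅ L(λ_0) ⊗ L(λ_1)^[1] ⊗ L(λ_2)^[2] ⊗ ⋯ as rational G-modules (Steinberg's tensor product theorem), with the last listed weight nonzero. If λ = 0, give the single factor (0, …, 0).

In the fundamental-weight basis, λ has coordinates c = M·v (v = (0, 0, -22, 2, -18, -4, -12)):
  c_1 = 0*0 + 0*0 + -2*-22 + 0*2 + 1*-18 + 0*-4 + 2*-12 = 2
  c_2 = -2*0 + -1*0 + 0*-22 + 0*2 + 0*-18 + 0*-4 + 0*-12 = 0
  c_3 = 0*0 + 0*0 + 0*-22 + 1*2 + 0*-18 + 0*-4 + 0*-12 = 2
  c_4 = 0*0 + 0*0 + -5*-22 + 0*2 + 2*-18 + 0*-4 + 6*-12 = 2
  c_5 = -2*0 + -1*0 + 0*-22 + 0*2 + 0*-18 + 2*-4 + -1*-12 = 4
  c_6 = 0*0 + 0*0 + 0*-22 + 0*2 + 0*-18 + -1*-4 + 0*-12 = 4
  c_7 = -1*0 + 0*0 + 0*-22 + 0*2 + 0*-18 + 0*-4 + 0*-12 = 0
p = 5; digits c_i = Σ_j d_{ij}·5^j, 0 ≤ d_{ij} < 5:
  c_1 = 2 = 2·5^0
  c_2 = 0
  c_3 = 2 = 2·5^0
  c_4 = 2 = 2·5^0
  c_5 = 4 = 4·5^0
  c_6 = 4 = 4·5^0
  c_7 = 0
λ_0 = (2, 0, 2, 2, 4, 4, 0)

((2, 0, 2, 2, 4, 4, 0),)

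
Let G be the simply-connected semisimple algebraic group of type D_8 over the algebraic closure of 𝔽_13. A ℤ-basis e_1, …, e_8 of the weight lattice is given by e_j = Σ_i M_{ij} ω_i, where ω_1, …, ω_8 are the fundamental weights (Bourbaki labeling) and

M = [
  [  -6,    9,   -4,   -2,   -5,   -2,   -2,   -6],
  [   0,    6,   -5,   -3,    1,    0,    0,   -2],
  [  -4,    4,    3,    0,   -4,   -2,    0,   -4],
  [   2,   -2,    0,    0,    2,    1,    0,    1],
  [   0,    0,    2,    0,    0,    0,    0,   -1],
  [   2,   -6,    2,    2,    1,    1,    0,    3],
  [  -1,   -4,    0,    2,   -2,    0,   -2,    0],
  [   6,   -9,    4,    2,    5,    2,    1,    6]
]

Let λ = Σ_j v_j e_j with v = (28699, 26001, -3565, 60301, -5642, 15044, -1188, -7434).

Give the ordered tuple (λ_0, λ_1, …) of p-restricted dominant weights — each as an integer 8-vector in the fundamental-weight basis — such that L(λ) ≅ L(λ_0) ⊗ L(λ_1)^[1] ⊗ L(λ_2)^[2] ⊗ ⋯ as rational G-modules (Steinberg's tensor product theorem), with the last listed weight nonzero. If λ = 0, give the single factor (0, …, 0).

In the fundamental-weight basis, λ has coordinates c = M·v (v = (28699, 26001, -3565, 60301, -5642, 15044, -1188, -7434)):
  c_1 = -6*28699 + 9*26001 + -4*-3565 + -2*60301 + -5*-5642 + -2*15044 + -2*-1188 + -6*-7434 = 575
  c_2 = 0*28699 + 6*26001 + -5*-3565 + -3*60301 + 1*-5642 + 0*15044 + 0*-1188 + -2*-7434 = 2154
  c_3 = -4*28699 + 4*26001 + 3*-3565 + 0*60301 + -4*-5642 + -2*15044 + 0*-1188 + -4*-7434 = 729
  c_4 = 2*28699 + -2*26001 + 0*-3565 + 0*60301 + 2*-5642 + 1*15044 + 0*-1188 + 1*-7434 = 1722
  c_5 = 0*28699 + 0*26001 + 2*-3565 + 0*60301 + 0*-5642 + 0*15044 + 0*-1188 + -1*-7434 = 304
  c_6 = 2*28699 + -6*26001 + 2*-3565 + 2*60301 + 1*-5642 + 1*15044 + 0*-1188 + 3*-7434 = 1964
  c_7 = -1*28699 + -4*26001 + 0*-3565 + 2*60301 + -2*-5642 + 0*15044 + -2*-1188 + 0*-7434 = 1559
  c_8 = 6*28699 + -9*26001 + 4*-3565 + 2*60301 + 5*-5642 + 2*15044 + 1*-1188 + 6*-7434 = 613
Writing each c_i in base p = 13:
  c_1 = 575 = 3·13^0 + 5·13^1 + 3·13^2
  c_2 = 2154 = 9·13^0 + 9·13^1 + 12·13^2
  c_3 = 729 = 1·13^0 + 4·13^1 + 4·13^2
  c_4 = 1722 = 6·13^0 + 2·13^1 + 10·13^2
  c_5 = 304 = 5·13^0 + 10·13^1 + 1·13^2
  c_6 = 1964 = 1·13^0 + 8·13^1 + 11·13^2
  c_7 = 1559 = 12·13^0 + 2·13^1 + 9·13^2
  c_8 = 613 = 2·13^0 + 8·13^1 + 3·13^2
Factor λ_0 = (3, 9, 1, 6, 5, 1, 12, 2)
Factor λ_1 = (5, 9, 4, 2, 10, 8, 2, 8)
Factor λ_2 = (3, 12, 4, 10, 1, 11, 9, 3)

((3, 9, 1, 6, 5, 1, 12, 2), (5, 9, 4, 2, 10, 8, 2, 8), (3, 12, 4, 10, 1, 11, 9, 3))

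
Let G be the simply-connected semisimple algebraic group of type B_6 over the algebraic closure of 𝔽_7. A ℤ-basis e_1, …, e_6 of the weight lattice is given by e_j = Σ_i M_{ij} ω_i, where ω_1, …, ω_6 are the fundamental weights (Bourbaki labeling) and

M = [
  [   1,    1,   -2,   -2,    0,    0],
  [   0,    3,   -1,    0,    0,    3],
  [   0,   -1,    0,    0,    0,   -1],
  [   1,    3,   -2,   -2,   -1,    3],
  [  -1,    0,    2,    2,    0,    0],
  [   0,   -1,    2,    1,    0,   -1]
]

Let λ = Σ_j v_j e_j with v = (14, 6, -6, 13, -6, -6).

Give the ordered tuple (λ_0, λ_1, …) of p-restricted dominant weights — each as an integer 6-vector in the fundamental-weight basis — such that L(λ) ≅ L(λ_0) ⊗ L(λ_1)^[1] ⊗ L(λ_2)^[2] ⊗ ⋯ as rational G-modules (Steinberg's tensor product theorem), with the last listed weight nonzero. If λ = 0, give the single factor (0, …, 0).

((6, 6, 0, 6, 0, 1),)

Compute c_i = Σ_j M_{ij} v_j with v = (14, 6, -6, 13, -6, -6):
  c_1 = (1)·(14) + (1)·(6) + (-2)·(-6) + (-2)·(13) + (0)·(-6) + (0)·(-6) = 6
  c_2 = (0)·(14) + (3)·(6) + (-1)·(-6) + (0)·(13) + (0)·(-6) + (3)·(-6) = 6
  c_3 = (0)·(14) + (-1)·(6) + (0)·(-6) + (0)·(13) + (0)·(-6) + (-1)·(-6) = 0
  c_4 = (1)·(14) + (3)·(6) + (-2)·(-6) + (-2)·(13) + (-1)·(-6) + (3)·(-6) = 6
  c_5 = (-1)·(14) + (0)·(6) + (2)·(-6) + (2)·(13) + (0)·(-6) + (0)·(-6) = 0
  c_6 = (0)·(14) + (-1)·(6) + (2)·(-6) + (1)·(13) + (0)·(-6) + (-1)·(-6) = 1
p = 7; digits c_i = Σ_j d_{ij}·7^j, 0 ≤ d_{ij} < 7:
  c_1 = 6 = 6·7^0
  c_2 = 6 = 6·7^0
  c_3 = 0
  c_4 = 6 = 6·7^0
  c_5 = 0
  c_6 = 1 = 1·7^0
Factor λ_0 = (6, 6, 0, 6, 0, 1)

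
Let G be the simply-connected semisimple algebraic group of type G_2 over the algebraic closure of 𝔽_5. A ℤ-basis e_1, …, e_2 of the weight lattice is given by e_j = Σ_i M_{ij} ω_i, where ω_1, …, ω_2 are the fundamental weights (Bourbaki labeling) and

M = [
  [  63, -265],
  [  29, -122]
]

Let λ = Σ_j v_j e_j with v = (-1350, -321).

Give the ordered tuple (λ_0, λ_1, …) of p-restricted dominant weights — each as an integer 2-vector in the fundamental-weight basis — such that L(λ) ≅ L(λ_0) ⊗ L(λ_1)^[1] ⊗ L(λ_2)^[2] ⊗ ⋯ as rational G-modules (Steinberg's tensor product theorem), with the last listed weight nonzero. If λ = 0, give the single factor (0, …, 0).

Change of basis e → ω: c = M·v where v = (-1350, -321):
  c_1 = (63)·(-1350) + (-265)·(-321) = 15
  c_2 = (29)·(-1350) + (-122)·(-321) = 12
Writing each c_i in base p = 5:
  c_1 = 15 = 0·5^0 + 3·5^1
  c_2 = 12 = 2·5^0 + 2·5^1
p-restricted factor λ_0 = (0, 2)
p-restricted factor λ_1 = (3, 2)

((0, 2), (3, 2))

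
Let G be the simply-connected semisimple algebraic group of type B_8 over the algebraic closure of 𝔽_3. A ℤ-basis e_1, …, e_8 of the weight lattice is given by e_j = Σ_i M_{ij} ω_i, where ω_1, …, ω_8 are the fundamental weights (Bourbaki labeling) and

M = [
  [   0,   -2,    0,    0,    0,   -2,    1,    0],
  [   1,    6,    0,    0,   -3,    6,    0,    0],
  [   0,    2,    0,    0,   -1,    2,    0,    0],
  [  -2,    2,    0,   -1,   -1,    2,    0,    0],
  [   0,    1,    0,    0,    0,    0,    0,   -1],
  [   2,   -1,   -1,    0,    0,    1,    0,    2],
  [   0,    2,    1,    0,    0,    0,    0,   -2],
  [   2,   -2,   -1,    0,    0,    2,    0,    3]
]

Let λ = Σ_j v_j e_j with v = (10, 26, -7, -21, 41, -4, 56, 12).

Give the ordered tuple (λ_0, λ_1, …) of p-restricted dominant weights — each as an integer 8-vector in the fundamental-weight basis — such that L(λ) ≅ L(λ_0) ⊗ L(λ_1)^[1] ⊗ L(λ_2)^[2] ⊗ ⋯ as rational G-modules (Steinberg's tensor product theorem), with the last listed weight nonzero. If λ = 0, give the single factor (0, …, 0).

Converting to the ω-basis (c_i = row i of M dotted with v = (10, 26, -7, -21, 41, -4, 56, 12)):
  c_1 = 0*10 + -2*26 + 0*-7 + 0*-21 + 0*41 + -2*-4 + 1*56 + 0*12 = 12
  c_2 = 1*10 + 6*26 + 0*-7 + 0*-21 + -3*41 + 6*-4 + 0*56 + 0*12 = 19
  c_3 = 0*10 + 2*26 + 0*-7 + 0*-21 + -1*41 + 2*-4 + 0*56 + 0*12 = 3
  c_4 = -2*10 + 2*26 + 0*-7 + -1*-21 + -1*41 + 2*-4 + 0*56 + 0*12 = 4
  c_5 = 0*10 + 1*26 + 0*-7 + 0*-21 + 0*41 + 0*-4 + 0*56 + -1*12 = 14
  c_6 = 2*10 + -1*26 + -1*-7 + 0*-21 + 0*41 + 1*-4 + 0*56 + 2*12 = 21
  c_7 = 0*10 + 2*26 + 1*-7 + 0*-21 + 0*41 + 0*-4 + 0*56 + -2*12 = 21
  c_8 = 2*10 + -2*26 + -1*-7 + 0*-21 + 0*41 + 2*-4 + 0*56 + 3*12 = 3
Base-3 expansion of each c_i:
  c_1 = 12 = 0·3^0 + 1·3^1 + 1·3^2
  c_2 = 19 = 1·3^0 + 0·3^1 + 2·3^2
  c_3 = 3 = 0·3^0 + 1·3^1
  c_4 = 4 = 1·3^0 + 1·3^1
  c_5 = 14 = 2·3^0 + 1·3^1 + 1·3^2
  c_6 = 21 = 0·3^0 + 1·3^1 + 2·3^2
  c_7 = 21 = 0·3^0 + 1·3^1 + 2·3^2
  c_8 = 3 = 0·3^0 + 1·3^1
λ_0 = (0, 1, 0, 1, 2, 0, 0, 0)
λ_1 = (1, 0, 1, 1, 1, 1, 1, 1)
λ_2 = (1, 2, 0, 0, 1, 2, 2, 0)

((0, 1, 0, 1, 2, 0, 0, 0), (1, 0, 1, 1, 1, 1, 1, 1), (1, 2, 0, 0, 1, 2, 2, 0))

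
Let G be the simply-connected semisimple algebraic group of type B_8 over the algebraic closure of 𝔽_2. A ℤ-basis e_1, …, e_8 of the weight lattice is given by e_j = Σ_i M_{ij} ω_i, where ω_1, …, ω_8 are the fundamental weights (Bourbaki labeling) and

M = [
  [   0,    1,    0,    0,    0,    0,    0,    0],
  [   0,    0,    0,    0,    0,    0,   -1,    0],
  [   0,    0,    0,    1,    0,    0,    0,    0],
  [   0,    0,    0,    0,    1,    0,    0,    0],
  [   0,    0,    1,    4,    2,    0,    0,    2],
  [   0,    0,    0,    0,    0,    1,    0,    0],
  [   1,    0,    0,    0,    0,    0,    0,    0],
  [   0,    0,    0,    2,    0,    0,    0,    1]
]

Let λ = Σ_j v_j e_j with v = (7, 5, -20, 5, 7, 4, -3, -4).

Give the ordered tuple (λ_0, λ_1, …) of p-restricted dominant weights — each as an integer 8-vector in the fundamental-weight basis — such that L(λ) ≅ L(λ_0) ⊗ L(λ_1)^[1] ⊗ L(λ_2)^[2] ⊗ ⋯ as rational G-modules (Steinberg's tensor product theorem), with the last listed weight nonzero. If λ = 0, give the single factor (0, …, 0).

((1, 1, 1, 1, 0, 0, 1, 0), (0, 1, 0, 1, 1, 0, 1, 1), (1, 0, 1, 1, 1, 1, 1, 1))

Change of basis e → ω: c = M·v where v = (7, 5, -20, 5, 7, 4, -3, -4):
  c_1 = (0)·(7) + (1)·(5) + (0)·(-20) + (0)·(5) + (0)·(7) + (0)·(4) + (0)·(-3) + (0)·(-4) = 5
  c_2 = (0)·(7) + (0)·(5) + (0)·(-20) + (0)·(5) + (0)·(7) + (0)·(4) + (-1)·(-3) + (0)·(-4) = 3
  c_3 = (0)·(7) + (0)·(5) + (0)·(-20) + (1)·(5) + (0)·(7) + (0)·(4) + (0)·(-3) + (0)·(-4) = 5
  c_4 = (0)·(7) + (0)·(5) + (0)·(-20) + (0)·(5) + (1)·(7) + (0)·(4) + (0)·(-3) + (0)·(-4) = 7
  c_5 = (0)·(7) + (0)·(5) + (1)·(-20) + (4)·(5) + (2)·(7) + (0)·(4) + (0)·(-3) + (2)·(-4) = 6
  c_6 = (0)·(7) + (0)·(5) + (0)·(-20) + (0)·(5) + (0)·(7) + (1)·(4) + (0)·(-3) + (0)·(-4) = 4
  c_7 = (1)·(7) + (0)·(5) + (0)·(-20) + (0)·(5) + (0)·(7) + (0)·(4) + (0)·(-3) + (0)·(-4) = 7
  c_8 = (0)·(7) + (0)·(5) + (0)·(-20) + (2)·(5) + (0)·(7) + (0)·(4) + (0)·(-3) + (1)·(-4) = 6
Base-2 expansion of each c_i:
  c_1 = 5 = 1·2^0 + 0·2^1 + 1·2^2
  c_2 = 3 = 1·2^0 + 1·2^1
  c_3 = 5 = 1·2^0 + 0·2^1 + 1·2^2
  c_4 = 7 = 1·2^0 + 1·2^1 + 1·2^2
  c_5 = 6 = 0·2^0 + 1·2^1 + 1·2^2
  c_6 = 4 = 0·2^0 + 0·2^1 + 1·2^2
  c_7 = 7 = 1·2^0 + 1·2^1 + 1·2^2
  c_8 = 6 = 0·2^0 + 1·2^1 + 1·2^2
λ_0 = (1, 1, 1, 1, 0, 0, 1, 0)
λ_1 = (0, 1, 0, 1, 1, 0, 1, 1)
λ_2 = (1, 0, 1, 1, 1, 1, 1, 1)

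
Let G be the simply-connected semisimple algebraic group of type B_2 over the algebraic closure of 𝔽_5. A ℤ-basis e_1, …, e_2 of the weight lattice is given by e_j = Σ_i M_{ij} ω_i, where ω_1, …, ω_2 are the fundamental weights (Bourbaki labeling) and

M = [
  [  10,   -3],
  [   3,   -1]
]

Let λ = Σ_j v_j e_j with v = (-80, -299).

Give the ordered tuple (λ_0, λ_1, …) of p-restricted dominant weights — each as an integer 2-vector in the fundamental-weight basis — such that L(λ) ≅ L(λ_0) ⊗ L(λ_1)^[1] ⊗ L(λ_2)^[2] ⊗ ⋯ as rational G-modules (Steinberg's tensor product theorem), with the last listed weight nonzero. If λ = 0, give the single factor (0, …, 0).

In the fundamental-weight basis, λ has coordinates c = M·v (v = (-80, -299)):
  c_1 = (10)·(-80) + (-3)·(-299) = 97
  c_2 = (3)·(-80) + (-1)·(-299) = 59
p = 5; digits c_i = Σ_j d_{ij}·5^j, 0 ≤ d_{ij} < 5:
  c_1 = 97 = 2·5^0 + 4·5^1 + 3·5^2
  c_2 = 59 = 4·5^0 + 1·5^1 + 2·5^2
λ_0 = (2, 4)
λ_1 = (4, 1)
λ_2 = (3, 2)

((2, 4), (4, 1), (3, 2))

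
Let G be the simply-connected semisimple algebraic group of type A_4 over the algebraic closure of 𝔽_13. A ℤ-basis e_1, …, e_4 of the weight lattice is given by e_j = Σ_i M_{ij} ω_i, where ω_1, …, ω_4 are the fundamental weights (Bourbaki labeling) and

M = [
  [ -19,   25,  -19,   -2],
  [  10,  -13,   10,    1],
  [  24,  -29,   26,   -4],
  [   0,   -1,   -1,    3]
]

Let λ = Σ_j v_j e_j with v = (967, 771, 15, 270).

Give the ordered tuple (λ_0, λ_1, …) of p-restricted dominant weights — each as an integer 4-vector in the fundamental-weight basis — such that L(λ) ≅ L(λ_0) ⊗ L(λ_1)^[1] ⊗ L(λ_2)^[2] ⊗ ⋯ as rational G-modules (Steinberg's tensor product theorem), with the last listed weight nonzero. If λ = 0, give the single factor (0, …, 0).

((12, 2, 3, 11), (5, 5, 12, 1))

Converting to the ω-basis (c_i = row i of M dotted with v = (967, 771, 15, 270)):
  c_1 = (-19)·(967) + 25·771 + (-19)·(15) + (-2)·(270) = 77
  c_2 = 10·967 + (-13)·(771) + 10·15 + 1·270 = 67
  c_3 = 24·967 + (-29)·(771) + 26·15 + (-4)·(270) = 159
  c_4 = 0·967 + (-1)·(771) + (-1)·(15) + 3·270 = 24
p = 13; digits c_i = Σ_j d_{ij}·13^j, 0 ≤ d_{ij} < 13:
  c_1 = 77 = 12·13^0 + 5·13^1
  c_2 = 67 = 2·13^0 + 5·13^1
  c_3 = 159 = 3·13^0 + 12·13^1
  c_4 = 24 = 11·13^0 + 1·13^1
Factor λ_0 = (12, 2, 3, 11)
Factor λ_1 = (5, 5, 12, 1)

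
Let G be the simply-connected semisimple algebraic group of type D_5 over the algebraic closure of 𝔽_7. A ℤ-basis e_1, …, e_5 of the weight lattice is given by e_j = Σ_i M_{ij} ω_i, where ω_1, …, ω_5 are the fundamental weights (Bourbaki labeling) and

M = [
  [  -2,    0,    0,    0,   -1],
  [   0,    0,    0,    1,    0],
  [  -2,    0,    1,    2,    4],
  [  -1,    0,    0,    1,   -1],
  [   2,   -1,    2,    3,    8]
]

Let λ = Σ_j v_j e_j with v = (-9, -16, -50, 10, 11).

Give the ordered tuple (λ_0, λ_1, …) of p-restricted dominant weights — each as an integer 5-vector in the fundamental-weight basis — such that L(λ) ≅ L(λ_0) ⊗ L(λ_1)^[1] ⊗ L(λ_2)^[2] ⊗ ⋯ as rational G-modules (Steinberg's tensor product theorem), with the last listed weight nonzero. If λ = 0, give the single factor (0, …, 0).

Compute c_i = Σ_j M_{ij} v_j with v = (-9, -16, -50, 10, 11):
  c_1 = (-2)·(-9) + (0)·(-16) + (0)·(-50) + (0)·(10) + (-1)·(11) = 7
  c_2 = (0)·(-9) + (0)·(-16) + (0)·(-50) + (1)·(10) + (0)·(11) = 10
  c_3 = (-2)·(-9) + (0)·(-16) + (1)·(-50) + (2)·(10) + (4)·(11) = 32
  c_4 = (-1)·(-9) + (0)·(-16) + (0)·(-50) + (1)·(10) + (-1)·(11) = 8
  c_5 = (2)·(-9) + (-1)·(-16) + (2)·(-50) + (3)·(10) + (8)·(11) = 16
Base-7 expansion of each c_i:
  c_1 = 7 = 0·7^0 + 1·7^1
  c_2 = 10 = 3·7^0 + 1·7^1
  c_3 = 32 = 4·7^0 + 4·7^1
  c_4 = 8 = 1·7^0 + 1·7^1
  c_5 = 16 = 2·7^0 + 2·7^1
p-restricted factor λ_0 = (0, 3, 4, 1, 2)
p-restricted factor λ_1 = (1, 1, 4, 1, 2)

((0, 3, 4, 1, 2), (1, 1, 4, 1, 2))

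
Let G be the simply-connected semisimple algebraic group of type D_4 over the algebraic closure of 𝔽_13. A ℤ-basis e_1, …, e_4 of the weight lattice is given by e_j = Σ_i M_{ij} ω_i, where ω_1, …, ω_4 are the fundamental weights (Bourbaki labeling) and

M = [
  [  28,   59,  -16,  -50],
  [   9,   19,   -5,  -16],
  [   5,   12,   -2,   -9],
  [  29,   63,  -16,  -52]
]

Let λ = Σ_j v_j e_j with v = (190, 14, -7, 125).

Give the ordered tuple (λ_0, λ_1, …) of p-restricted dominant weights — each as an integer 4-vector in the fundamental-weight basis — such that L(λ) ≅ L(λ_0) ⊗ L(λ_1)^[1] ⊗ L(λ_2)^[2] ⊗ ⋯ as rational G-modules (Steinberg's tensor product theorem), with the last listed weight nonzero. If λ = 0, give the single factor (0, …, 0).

Change of basis e → ω: c = M·v where v = (190, 14, -7, 125):
  c_1 = 28·190 + 59·14 + (-16)·(-7) + (-50)·(125) = 8
  c_2 = 9·190 + 19·14 + (-5)·(-7) + (-16)·(125) = 11
  c_3 = 5·190 + 12·14 + (-2)·(-7) + (-9)·(125) = 7
  c_4 = 29·190 + 63·14 + (-16)·(-7) + (-52)·(125) = 4
p = 13; digits c_i = Σ_j d_{ij}·13^j, 0 ≤ d_{ij} < 13:
  c_1 = 8 = 8·13^0
  c_2 = 11 = 11·13^0
  c_3 = 7 = 7·13^0
  c_4 = 4 = 4·13^0
p-restricted factor λ_0 = (8, 11, 7, 4)

((8, 11, 7, 4),)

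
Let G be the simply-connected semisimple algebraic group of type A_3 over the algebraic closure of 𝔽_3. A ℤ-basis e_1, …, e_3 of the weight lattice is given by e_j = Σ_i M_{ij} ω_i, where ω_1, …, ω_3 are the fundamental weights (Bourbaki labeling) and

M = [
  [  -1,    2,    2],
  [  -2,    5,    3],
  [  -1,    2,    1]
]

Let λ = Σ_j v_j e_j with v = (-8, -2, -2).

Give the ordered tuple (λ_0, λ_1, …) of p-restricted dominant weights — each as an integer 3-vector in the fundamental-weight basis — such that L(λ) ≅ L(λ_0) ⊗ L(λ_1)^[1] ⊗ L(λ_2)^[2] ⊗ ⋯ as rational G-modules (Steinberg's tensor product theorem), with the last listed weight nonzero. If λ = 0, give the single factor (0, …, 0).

ω-coordinates c = M·v, v = (-8, -2, -2):
  c_1 = -1*-8 + 2*-2 + 2*-2 = 0
  c_2 = -2*-8 + 5*-2 + 3*-2 = 0
  c_3 = -1*-8 + 2*-2 + 1*-2 = 2
p = 3; digits c_i = Σ_j d_{ij}·3^j, 0 ≤ d_{ij} < 3:
  c_1 = 0
  c_2 = 0
  c_3 = 2 = 2·3^0
p-restricted factor λ_0 = (0, 0, 2)

((0, 0, 2),)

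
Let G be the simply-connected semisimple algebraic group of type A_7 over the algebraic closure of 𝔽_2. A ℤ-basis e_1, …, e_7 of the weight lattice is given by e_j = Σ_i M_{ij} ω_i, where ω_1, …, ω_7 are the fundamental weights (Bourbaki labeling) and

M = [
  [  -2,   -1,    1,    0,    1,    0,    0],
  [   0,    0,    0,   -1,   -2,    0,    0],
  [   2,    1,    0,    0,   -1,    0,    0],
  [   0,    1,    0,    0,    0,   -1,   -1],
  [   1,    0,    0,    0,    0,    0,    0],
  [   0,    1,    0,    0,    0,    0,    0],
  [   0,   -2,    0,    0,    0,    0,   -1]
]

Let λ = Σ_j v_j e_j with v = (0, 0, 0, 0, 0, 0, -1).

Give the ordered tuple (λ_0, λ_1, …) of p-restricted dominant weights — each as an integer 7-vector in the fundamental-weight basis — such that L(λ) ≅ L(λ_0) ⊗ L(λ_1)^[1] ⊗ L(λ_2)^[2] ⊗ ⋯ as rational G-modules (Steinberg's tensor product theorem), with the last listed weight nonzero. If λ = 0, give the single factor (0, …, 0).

((0, 0, 0, 1, 0, 0, 1),)

In the fundamental-weight basis, λ has coordinates c = M·v (v = (0, 0, 0, 0, 0, 0, -1)):
  c_1 = (-2)·(0) + (-1)·(0) + (1)·(0) + (0)·(0) + (1)·(0) + (0)·(0) + (0)·(-1) = 0
  c_2 = (0)·(0) + (0)·(0) + (0)·(0) + (-1)·(0) + (-2)·(0) + (0)·(0) + (0)·(-1) = 0
  c_3 = (2)·(0) + (1)·(0) + (0)·(0) + (0)·(0) + (-1)·(0) + (0)·(0) + (0)·(-1) = 0
  c_4 = (0)·(0) + (1)·(0) + (0)·(0) + (0)·(0) + (0)·(0) + (-1)·(0) + (-1)·(-1) = 1
  c_5 = (1)·(0) + (0)·(0) + (0)·(0) + (0)·(0) + (0)·(0) + (0)·(0) + (0)·(-1) = 0
  c_6 = (0)·(0) + (1)·(0) + (0)·(0) + (0)·(0) + (0)·(0) + (0)·(0) + (0)·(-1) = 0
  c_7 = (0)·(0) + (-2)·(0) + (0)·(0) + (0)·(0) + (0)·(0) + (0)·(0) + (-1)·(-1) = 1
Expand coordinatewise in base 2:
  c_1 = 0
  c_2 = 0
  c_3 = 0
  c_4 = 1 = 1·2^0
  c_5 = 0
  c_6 = 0
  c_7 = 1 = 1·2^0
λ_0 = (0, 0, 0, 1, 0, 0, 1)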